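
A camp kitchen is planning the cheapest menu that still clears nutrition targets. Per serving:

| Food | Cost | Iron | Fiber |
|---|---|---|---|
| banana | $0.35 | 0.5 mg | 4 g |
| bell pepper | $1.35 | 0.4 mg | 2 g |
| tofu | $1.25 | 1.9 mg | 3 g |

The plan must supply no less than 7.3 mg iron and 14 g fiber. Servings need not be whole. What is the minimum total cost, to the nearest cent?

Minimising a linear cost over {iron ≥ 7.3, fiber ≥ 14, servings ≥ 0} — the optimum is at a vertex, using one or two foods.
banana only: max(7.3/0.5, 14/4) = 14.6 servings → $5.11.
bell pepper only: max(7.3/0.4, 14/2) = 18.25 servings → $24.64.
tofu only: max(7.3/1.9, 14/3) = 4.667 servings → $5.83.
banana + bell pepper with both targets exact would need a negative amount; discard.
banana + tofu with both tight: 0.7705 servings and 3.639 servings → $4.82.
bell pepper + tofu with both tight: 1.808 servings and 3.462 servings → $6.77.
The minimum over all feasible corners is $4.82.

$4.82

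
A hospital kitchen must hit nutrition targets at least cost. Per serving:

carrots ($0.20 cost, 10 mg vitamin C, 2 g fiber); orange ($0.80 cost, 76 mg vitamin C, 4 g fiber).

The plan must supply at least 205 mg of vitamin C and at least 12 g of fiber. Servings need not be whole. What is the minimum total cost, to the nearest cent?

$2.24

With two linear requirements the optimum uses one or two foods; enumerate the corners.
carrots only: max(205/10, 12/2) = 20.5 servings → $4.10.
orange only: max(205/76, 12/4) = 3 servings → $2.40.
carrots + orange with both tight: 0.8214 servings and 2.589 servings → $2.24.
So the least-cost plan costs $2.24.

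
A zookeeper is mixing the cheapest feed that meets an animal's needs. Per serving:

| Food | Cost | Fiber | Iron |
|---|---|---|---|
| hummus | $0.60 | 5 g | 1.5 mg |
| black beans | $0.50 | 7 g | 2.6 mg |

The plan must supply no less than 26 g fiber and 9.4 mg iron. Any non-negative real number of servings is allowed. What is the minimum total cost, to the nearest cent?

$1.86

hummus only: max(26/5, 9.4/1.5) = 6.267 servings → $3.76.
black beans only: max(26/7, 9.4/2.6) = 3.714 servings → $1.86.
hummus + black beans with both tight: 0.72 servings and 3.2 servings → $2.03.
So the least-cost plan costs $1.86.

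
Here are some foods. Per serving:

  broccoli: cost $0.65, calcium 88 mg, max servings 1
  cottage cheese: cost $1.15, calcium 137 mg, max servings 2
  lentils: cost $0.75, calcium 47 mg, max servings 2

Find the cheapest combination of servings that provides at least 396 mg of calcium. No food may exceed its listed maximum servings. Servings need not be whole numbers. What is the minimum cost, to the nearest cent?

$3.49

Cost per mg of calcium: broccoli $0.0074, cottage cheese $0.0084, lentils $0.0160.
Take 1 serving of broccoli: +88.0 mg calcium for $0.65 (total $0.65, still need 308.0 mg).
Take 2 servings of cottage cheese: +274.0 mg calcium for $2.30 (total $2.95, still need 34.0 mg).
Take 0.7234 servings of lentils: +34.0 mg calcium for $0.54 (total $3.49, still need 0.0 mg).
Filling from the cheapest source first is optimal under one linear minimum: $3.49.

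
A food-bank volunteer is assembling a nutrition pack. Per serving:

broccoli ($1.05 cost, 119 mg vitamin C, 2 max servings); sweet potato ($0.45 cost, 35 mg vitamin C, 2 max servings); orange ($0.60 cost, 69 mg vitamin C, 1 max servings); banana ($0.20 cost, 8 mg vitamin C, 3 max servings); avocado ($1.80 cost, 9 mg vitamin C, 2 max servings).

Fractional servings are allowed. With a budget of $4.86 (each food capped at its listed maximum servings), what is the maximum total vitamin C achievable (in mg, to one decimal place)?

Vitamin C per dollar: orange 115, broccoli 113.3, sweet potato 77.78, banana 40, avocado 5.
Take 1 serving of orange: spends $0.60, +69.0 mg vitamin C (running total 69.0 mg).
Take 2 servings of broccoli: spends $2.10, +238.0 mg vitamin C (running total 307.0 mg).
Take 2 servings of sweet potato: spends $0.90, +70.0 mg vitamin C (running total 377.0 mg).
Take 3 servings of banana: spends $0.60, +24.0 mg vitamin C (running total 401.0 mg).
Take 0.3667 servings of avocado: spends $0.66, +3.3 mg vitamin C (running total 404.3 mg).
Greedy by best ratio exhausts the cost allowance optimally: 404.3 mg.

404.3 mg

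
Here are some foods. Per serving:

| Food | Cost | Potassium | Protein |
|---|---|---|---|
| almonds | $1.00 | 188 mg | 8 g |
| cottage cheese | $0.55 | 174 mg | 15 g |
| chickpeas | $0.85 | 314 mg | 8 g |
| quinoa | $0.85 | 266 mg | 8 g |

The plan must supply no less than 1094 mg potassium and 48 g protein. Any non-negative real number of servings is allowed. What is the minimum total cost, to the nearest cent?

$3.11

At the optimum either one food covers both requirements or two foods hit both targets exactly; no other combination can be cheaper.
almonds only: max(1094/188, 48/8) = 6 servings → $6.00.
cottage cheese only: max(1094/174, 48/15) = 6.287 servings → $3.46.
chickpeas only: max(1094/314, 48/8) = 6 servings → $5.10.
quinoa only: max(1094/266, 48/8) = 6 servings → $5.10.
almonds + cottage cheese with both tight: 5.643 servings and 0.1905 servings → $5.75.
almonds + chickpeas: the both-tight solution has a negative serving — not a feasible corner.
almonds + quinoa: intersection lies outside the first quadrant.
cottage cheese + chickpeas with both tight: 1.905 servings and 2.429 servings → $3.11.
cottage cheese + quinoa with both tight: 1.546 servings and 3.102 servings → $3.49.
chickpeas + quinoa: the both-tight solution has a negative serving — not a feasible corner.
So the least-cost plan costs $3.11.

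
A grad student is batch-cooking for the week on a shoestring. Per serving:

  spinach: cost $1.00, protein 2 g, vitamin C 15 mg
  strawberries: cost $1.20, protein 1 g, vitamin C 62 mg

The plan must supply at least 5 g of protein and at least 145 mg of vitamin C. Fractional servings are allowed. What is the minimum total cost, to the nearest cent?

$3.88

An LP optimum is at a vertex; with two nutrient constraints at most two foods are used. Check each candidate.
spinach only: max(5/2, 145/15) = 9.667 servings → $9.67.
strawberries only: max(5/1, 145/62) = 5 servings → $6.00.
spinach + strawberries with both tight: 1.514 servings and 1.972 servings → $3.88.
So the least-cost plan costs $3.88.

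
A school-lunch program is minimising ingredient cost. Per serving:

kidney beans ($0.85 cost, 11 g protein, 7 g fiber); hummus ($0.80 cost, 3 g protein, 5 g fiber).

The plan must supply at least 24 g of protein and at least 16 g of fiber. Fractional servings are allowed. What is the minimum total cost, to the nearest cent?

Minimising a linear cost over {protein ≥ 24, fiber ≥ 16, servings ≥ 0} — the optimum is at a vertex, using one or two foods.
kidney beans only: max(24/11, 16/7) = 2.286 servings → $1.94.
hummus only: max(24/3, 16/5) = 8 servings → $6.40.
kidney beans + hummus with both tight: 2.118 servings and 0.2353 servings → $1.99.
The minimum over all feasible corners is $1.94.

$1.94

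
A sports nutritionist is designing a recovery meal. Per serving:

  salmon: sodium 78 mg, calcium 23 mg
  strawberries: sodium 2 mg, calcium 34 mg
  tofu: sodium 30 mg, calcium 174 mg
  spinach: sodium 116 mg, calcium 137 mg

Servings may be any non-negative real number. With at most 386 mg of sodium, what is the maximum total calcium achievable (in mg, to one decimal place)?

6562.0 mg

Calcium per mg sodium: strawberries 17, tofu 5.8, spinach 1.181, salmon 0.2949.
With no serving limits, spend the whole sodium allowance on strawberries: 386 mg / 2 mg × 34 mg = 6562.0 mg.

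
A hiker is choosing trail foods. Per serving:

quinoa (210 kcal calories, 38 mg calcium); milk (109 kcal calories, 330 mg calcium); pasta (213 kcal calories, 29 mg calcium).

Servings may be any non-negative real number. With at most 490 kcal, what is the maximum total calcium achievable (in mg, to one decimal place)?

Calcium per kcal: milk 3.028, quinoa 0.181, pasta 0.1362.
With no serving limits, spend the whole calories allowance on milk: 490 kcal / 109 kcal × 330 mg = 1483.5 mg.

1483.5 mg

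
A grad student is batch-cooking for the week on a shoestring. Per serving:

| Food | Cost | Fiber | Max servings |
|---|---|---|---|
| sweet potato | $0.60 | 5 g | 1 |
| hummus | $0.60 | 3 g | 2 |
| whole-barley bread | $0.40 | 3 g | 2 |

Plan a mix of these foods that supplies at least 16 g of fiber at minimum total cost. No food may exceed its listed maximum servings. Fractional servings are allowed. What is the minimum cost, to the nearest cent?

Cost per g of fiber: sweet potato $0.1200, whole-barley bread $0.1333, hummus $0.2000.
Take 1 serving of sweet potato: +5.0 g fiber for $0.60 (total $0.60, still need 11.0 g).
Take 2 servings of whole-barley bread: +6.0 g fiber for $0.80 (total $1.40, still need 5.0 g).
Take 1.667 servings of hummus: +5.0 g fiber for $1.00 (total $2.40, still need 0.0 g).
Greedy by cheapest-per-g is optimal for a single linear constraint, so the minimum cost is $2.40.

$2.40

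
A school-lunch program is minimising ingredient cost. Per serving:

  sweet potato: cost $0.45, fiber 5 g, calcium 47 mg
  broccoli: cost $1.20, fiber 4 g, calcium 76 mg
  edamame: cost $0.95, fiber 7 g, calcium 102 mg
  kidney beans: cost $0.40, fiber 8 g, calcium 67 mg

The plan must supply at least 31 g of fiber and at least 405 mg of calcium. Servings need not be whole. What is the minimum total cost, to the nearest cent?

$2.42

At the optimum either one food covers both requirements or two foods hit both targets exactly; no other combination can be cheaper.
sweet potato only: max(31/5, 405/47) = 8.617 servings → $3.88.
broccoli only: max(31/4, 405/76) = 7.75 servings → $9.30.
edamame only: max(31/7, 405/102) = 4.429 servings → $4.21.
kidney beans only: max(31/8, 405/67) = 6.045 servings → $2.42.
sweet potato + broccoli with both tight: 3.833 servings and 2.958 servings → $5.28.
sweet potato + edamame with both tight: 1.807 servings and 3.138 servings → $3.79.
sweet potato + kidney beans: the both-tight solution has a negative serving — not a feasible corner.
broccoli + edamame with both targets exact would need a negative amount; discard.
broccoli + kidney beans with both tight: 3.421 servings and 2.165 servings → $4.97.
edamame + kidney beans with both tight: 3.352 servings and 0.9424 servings → $3.56.
Cheapest feasible corner: $2.42.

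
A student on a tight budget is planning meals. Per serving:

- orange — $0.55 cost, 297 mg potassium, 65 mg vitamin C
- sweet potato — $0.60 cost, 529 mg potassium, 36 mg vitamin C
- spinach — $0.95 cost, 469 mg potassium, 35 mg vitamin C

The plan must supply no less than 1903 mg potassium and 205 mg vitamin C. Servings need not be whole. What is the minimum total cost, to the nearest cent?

Check every corner: each single food scaled to meet both minima, and each pair solved so both constraints bind.
orange only: max(1903/297, 205/65) = 6.407 servings → $3.52.
sweet potato only: max(1903/529, 205/36) = 5.694 servings → $3.42.
spinach only: max(1903/469, 205/35) = 5.857 servings → $5.56.
orange + sweet potato with both tight: 1.686 servings and 2.651 servings → $2.52.
orange + spinach with both tight: 1.47 servings and 3.126 servings → $3.78.
sweet potato + spinach with both targets exact would need a negative amount; discard.
The minimum over all feasible corners is $2.52.

$2.52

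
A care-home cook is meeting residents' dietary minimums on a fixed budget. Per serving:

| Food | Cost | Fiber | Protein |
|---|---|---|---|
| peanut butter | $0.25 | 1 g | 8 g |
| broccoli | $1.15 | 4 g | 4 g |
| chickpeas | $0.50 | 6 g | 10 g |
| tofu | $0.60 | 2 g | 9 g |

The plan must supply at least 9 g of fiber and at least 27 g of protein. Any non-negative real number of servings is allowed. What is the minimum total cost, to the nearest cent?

Check every corner: each single food scaled to meet both minima, and each pair solved so both constraints bind.
peanut butter only: max(9/1, 27/8) = 9 servings → $2.25.
broccoli only: max(9/4, 27/4) = 6.75 servings → $7.76.
chickpeas only: max(9/6, 27/10) = 2.7 servings → $1.35.
tofu only: max(9/2, 27/9) = 4.5 servings → $2.70.
peanut butter + broccoli with both tight: 2.571 servings and 1.607 servings → $2.49.
peanut butter + chickpeas with both tight: 1.895 servings and 1.184 servings → $1.07.
peanut butter + tofu: the both-tight solution has a negative serving — not a feasible corner.
broccoli + chickpeas with both targets exact would need a negative amount; discard.
broccoli + tofu with both tight: 0.9643 servings and 2.571 servings → $2.65.
chickpeas + tofu with both tight: 0.7941 servings and 2.118 servings → $1.67.
So the least-cost plan costs $1.07.

$1.07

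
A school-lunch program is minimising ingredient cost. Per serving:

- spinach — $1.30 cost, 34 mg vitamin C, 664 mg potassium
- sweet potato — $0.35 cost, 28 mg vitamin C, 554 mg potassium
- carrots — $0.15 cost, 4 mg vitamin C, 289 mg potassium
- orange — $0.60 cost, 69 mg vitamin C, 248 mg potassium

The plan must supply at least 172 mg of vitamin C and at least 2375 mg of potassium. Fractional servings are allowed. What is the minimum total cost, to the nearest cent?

$1.91

At the optimum either one food covers both requirements or two foods hit both targets exactly; no other combination can be cheaper.
spinach only: max(172/34, 2375/664) = 5.059 servings → $6.58.
sweet potato only: max(172/28, 2375/554) = 6.143 servings → $2.15.
carrots only: max(172/4, 2375/289) = 43 servings → $6.45.
orange only: max(172/69, 2375/248) = 9.577 servings → $5.75.
spinach + sweet potato: the both-tight solution has a negative serving — not a feasible corner.
spinach + carrots: intersection lies outside the first quadrant.
spinach + orange with both tight: 3.243 servings and 0.895 servings → $4.75.
sweet potato + carrots: intersection lies outside the first quadrant.
sweet potato + orange with both tight: 3.875 servings and 0.9203 servings → $1.91.
carrots + orange with both tight: 6.397 servings and 2.122 servings → $2.23.
The minimum over all feasible corners is $1.91.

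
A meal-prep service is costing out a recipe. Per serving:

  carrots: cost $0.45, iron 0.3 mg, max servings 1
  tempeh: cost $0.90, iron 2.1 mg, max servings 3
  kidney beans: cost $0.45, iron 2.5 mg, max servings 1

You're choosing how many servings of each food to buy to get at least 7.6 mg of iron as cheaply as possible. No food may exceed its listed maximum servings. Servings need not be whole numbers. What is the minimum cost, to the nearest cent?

$2.64

Cost per mg of iron: kidney beans $0.1800, tempeh $0.4286, carrots $1.5000.
Take 1 serving of kidney beans: +2.5 mg iron for $0.45 (total $0.45, still need 5.1 mg).
Take 2.429 servings of tempeh: +5.1 mg iron for $2.19 (total $2.64, still need 0.0 mg).
Filling from the cheapest source first is optimal under one linear minimum: $2.64.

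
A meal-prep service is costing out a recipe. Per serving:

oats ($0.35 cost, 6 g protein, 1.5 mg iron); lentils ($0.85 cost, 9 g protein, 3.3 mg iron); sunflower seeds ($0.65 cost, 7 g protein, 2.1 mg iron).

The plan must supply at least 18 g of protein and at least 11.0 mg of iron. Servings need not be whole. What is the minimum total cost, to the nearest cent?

$2.57

The cheapest plan sits at a corner of the feasible region — with two constraints it uses at most two foods.
oats only: max(18/6, 11.0/1.5) = 7.333 servings → $2.57.
lentils only: max(18/9, 11.0/3.3) = 3.333 servings → $2.83.
sunflower seeds only: max(18/7, 11.0/2.1) = 5.238 servings → $3.40.
oats + lentils with both targets exact would need a negative amount; discard.
oats + sunflower seeds: the both-tight solution has a negative serving — not a feasible corner.
lentils + sunflower seeds with both targets exact would need a negative amount; discard.
Cheapest feasible corner: $2.57.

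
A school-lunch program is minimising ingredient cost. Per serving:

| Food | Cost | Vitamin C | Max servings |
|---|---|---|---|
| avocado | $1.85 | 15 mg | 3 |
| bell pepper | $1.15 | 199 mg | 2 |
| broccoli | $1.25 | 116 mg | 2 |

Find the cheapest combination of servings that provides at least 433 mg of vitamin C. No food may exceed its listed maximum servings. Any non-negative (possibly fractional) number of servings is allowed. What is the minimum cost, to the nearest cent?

Cost per mg of vitamin C: bell pepper $0.0058, broccoli $0.0108, avocado $0.1233.
Take 2 servings of bell pepper: +398.0 mg vitamin C for $2.30 (total $2.30, still need 35.0 mg).
Take 0.3017 servings of broccoli: +35.0 mg vitamin C for $0.38 (total $2.68, still need 0.0 mg).
Filling from the cheapest source first is optimal under one linear minimum: $2.68.

$2.68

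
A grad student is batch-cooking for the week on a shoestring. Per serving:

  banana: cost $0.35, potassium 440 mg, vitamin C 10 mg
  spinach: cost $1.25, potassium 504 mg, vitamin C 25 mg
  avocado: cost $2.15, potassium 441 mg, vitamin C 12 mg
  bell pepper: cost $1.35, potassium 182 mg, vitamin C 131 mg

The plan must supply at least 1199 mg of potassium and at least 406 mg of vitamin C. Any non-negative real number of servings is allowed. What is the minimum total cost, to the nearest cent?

$4.55

The cheapest plan sits at a corner of the feasible region — with two constraints it uses at most two foods.
banana only: max(1199/440, 406/10) = 40.6 servings → $14.21.
spinach only: max(1199/504, 406/25) = 16.24 servings → $20.30.
avocado only: max(1199/441, 406/12) = 33.83 servings → $72.74.
bell pepper only: max(1199/182, 406/131) = 6.588 servings → $8.89.
banana + spinach: the both-tight solution has a negative serving — not a feasible corner.
banana + avocado with both targets exact would need a negative amount; discard.
banana + bell pepper with both tight: 1.49 servings and 2.985 servings → $4.55.
spinach + avocado: intersection lies outside the first quadrant.
spinach + bell pepper with both tight: 1.353 servings and 2.841 servings → $5.53.
avocado + bell pepper with both tight: 1.496 servings and 2.962 servings → $7.22.
So the least-cost plan costs $4.55.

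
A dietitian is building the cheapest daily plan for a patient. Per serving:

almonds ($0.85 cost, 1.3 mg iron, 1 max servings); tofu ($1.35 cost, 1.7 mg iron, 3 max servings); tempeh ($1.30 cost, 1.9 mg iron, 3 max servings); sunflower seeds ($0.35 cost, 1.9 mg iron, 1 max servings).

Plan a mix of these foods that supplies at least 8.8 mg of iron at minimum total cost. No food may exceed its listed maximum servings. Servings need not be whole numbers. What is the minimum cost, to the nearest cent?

Cost per mg of iron: sunflower seeds $0.1842, almonds $0.6538, tempeh $0.6842, tofu $0.7941.
Take 1 serving of sunflower seeds: +1.9 mg iron for $0.35 (total $0.35, still need 6.9 mg).
Take 1 serving of almonds: +1.3 mg iron for $0.85 (total $1.20, still need 5.6 mg).
Take 2.947 servings of tempeh: +5.6 mg iron for $3.83 (total $5.03, still need 0.0 mg).
Greedy by cheapest-per-mg is optimal for a single linear constraint, so the minimum cost is $5.03.

$5.03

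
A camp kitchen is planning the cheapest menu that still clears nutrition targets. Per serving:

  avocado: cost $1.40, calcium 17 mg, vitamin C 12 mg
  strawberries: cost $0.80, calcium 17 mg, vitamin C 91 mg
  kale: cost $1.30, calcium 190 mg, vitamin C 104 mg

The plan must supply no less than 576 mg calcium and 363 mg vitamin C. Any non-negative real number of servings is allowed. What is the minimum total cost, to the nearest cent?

This is a tiny linear program; its minimum lies at a vertex of the feasible set. List the vertices and price them.
avocado only: max(576/17, 363/12) = 33.88 servings → $47.44.
strawberries only: max(576/17, 363/91) = 33.88 servings → $27.11.
kale only: max(576/190, 363/104) = 3.49 servings → $4.54.
avocado + strawberries: intersection lies outside the first quadrant.
avocado + kale with both tight: 17.71 servings and 1.447 servings → $26.67.
strawberries + kale with both tight: 0.5841 servings and 2.979 servings → $4.34.
The minimum over all feasible corners is $4.34.

$4.34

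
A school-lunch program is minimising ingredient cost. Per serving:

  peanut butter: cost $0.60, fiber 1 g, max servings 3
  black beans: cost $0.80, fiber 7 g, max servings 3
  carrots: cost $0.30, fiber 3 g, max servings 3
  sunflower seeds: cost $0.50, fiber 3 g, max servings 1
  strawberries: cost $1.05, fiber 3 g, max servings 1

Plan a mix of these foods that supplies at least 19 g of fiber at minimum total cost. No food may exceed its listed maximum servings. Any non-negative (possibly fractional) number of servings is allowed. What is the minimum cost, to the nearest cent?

$2.04

Cost per g of fiber: carrots $0.1000, black beans $0.1143, sunflower seeds $0.1667, strawberries $0.3500, peanut butter $0.6000.
Take 3 servings of carrots: +9.0 g fiber for $0.90 (total $0.90, still need 10.0 g).
Take 1.429 servings of black beans: +10.0 g fiber for $1.14 (total $2.04, still need 0.0 g).
Filling from the cheapest source first is optimal under one linear minimum: $2.04.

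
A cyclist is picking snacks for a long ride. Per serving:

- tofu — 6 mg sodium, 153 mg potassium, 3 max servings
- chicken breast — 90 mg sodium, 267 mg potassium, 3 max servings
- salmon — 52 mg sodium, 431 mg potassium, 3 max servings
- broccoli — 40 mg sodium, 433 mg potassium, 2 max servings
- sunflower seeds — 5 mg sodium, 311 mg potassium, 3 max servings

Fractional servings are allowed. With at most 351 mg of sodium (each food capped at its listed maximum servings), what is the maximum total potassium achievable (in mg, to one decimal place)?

Potassium per mg sodium: sunflower seeds 62.2, tofu 25.5, broccoli 10.82, salmon 8.288, chicken breast 2.967.
Take 3 servings of sunflower seeds: uses 15 mg sodium, +933.0 mg potassium (running total 933.0 mg).
Take 3 servings of tofu: uses 18 mg sodium, +459.0 mg potassium (running total 1392.0 mg).
Take 2 servings of broccoli: uses 80 mg sodium, +866.0 mg potassium (running total 2258.0 mg).
Take 3 servings of salmon: uses 156 mg sodium, +1293.0 mg potassium (running total 3551.0 mg).
Take 0.9111 servings of chicken breast: uses 82 mg sodium, +243.3 mg potassium (running total 3794.3 mg).
Filling greedily by potassium-per-mg sodium is optimal for one linear limit, giving 3794.3 mg.

3794.3 mg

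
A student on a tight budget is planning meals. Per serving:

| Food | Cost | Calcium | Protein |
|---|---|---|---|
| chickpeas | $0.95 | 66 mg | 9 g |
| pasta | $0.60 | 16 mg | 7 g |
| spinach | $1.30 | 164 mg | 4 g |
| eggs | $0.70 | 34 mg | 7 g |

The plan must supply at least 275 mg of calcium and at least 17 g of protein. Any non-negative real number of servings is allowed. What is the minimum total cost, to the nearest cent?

chickpeas only: max(275/66, 17/9) = 4.167 servings → $3.96.
pasta only: max(275/16, 17/7) = 17.19 servings → $10.31.
spinach only: max(275/164, 17/4) = 4.25 servings → $5.53.
eggs only: max(275/34, 17/7) = 8.088 servings → $5.66.
chickpeas + pasta with both targets exact would need a negative amount; discard.
chickpeas + spinach with both tight: 1.393 servings and 1.116 servings → $2.77.
chickpeas + eggs: intersection lies outside the first quadrant.
pasta + spinach with both tight: 1.557 servings and 1.525 servings → $2.92.
pasta + eggs: the both-tight solution has a negative serving — not a feasible corner.
spinach + eggs with both tight: 1.331 servings and 1.668 servings → $2.90.
Cheapest feasible corner: $2.77.

$2.77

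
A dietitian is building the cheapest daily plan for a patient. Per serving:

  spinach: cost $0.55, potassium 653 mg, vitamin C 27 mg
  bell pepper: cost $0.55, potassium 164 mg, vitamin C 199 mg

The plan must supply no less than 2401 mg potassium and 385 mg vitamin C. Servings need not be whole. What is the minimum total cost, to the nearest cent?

For a min-cost LP with two ≥-constraints, a basic feasible solution has at most two positive variables.
spinach only: max(2401/653, 385/27) = 14.26 servings → $7.84.
bell pepper only: max(2401/164, 385/199) = 14.64 servings → $8.05.
spinach + bell pepper with both tight: 3.304 servings and 1.486 servings → $2.63.
The minimum over all feasible corners is $2.63.

$2.63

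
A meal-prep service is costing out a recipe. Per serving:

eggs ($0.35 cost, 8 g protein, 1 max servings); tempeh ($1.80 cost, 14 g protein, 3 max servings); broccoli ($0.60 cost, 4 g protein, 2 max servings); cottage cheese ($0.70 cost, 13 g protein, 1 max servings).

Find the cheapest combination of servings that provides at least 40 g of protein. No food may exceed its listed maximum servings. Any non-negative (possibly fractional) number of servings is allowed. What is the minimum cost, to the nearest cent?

$3.49

Cost per g of protein: eggs $0.0437, cottage cheese $0.0538, tempeh $0.1286, broccoli $0.1500.
Take 1 serving of eggs: +8.0 g protein for $0.35 (total $0.35, still need 32.0 g).
Take 1 serving of cottage cheese: +13.0 g protein for $0.70 (total $1.05, still need 19.0 g).
Take 1.357 servings of tempeh: +19.0 g protein for $2.44 (total $3.49, still need 0.0 g).
Greedy by cheapest-per-g is optimal for a single linear constraint, so the minimum cost is $3.49.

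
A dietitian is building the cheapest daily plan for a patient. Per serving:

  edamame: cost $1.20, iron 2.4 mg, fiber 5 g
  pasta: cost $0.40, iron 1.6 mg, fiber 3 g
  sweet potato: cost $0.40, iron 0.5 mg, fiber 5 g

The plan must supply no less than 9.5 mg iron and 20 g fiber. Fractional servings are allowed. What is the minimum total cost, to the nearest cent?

$2.52

edamame only: max(9.5/2.4, 20/5) = 4 servings → $4.80.
pasta only: max(9.5/1.6, 20/3) = 6.667 servings → $2.67.
sweet potato only: max(9.5/0.5, 20/5) = 19 servings → $7.60.
edamame + pasta with both targets exact would need a negative amount; discard.
edamame + sweet potato with both tight: 3.947 servings and 0.05263 servings → $4.76.
pasta + sweet potato with both tight: 5.769 servings and 0.5385 servings → $2.52.
The minimum over all feasible corners is $2.52.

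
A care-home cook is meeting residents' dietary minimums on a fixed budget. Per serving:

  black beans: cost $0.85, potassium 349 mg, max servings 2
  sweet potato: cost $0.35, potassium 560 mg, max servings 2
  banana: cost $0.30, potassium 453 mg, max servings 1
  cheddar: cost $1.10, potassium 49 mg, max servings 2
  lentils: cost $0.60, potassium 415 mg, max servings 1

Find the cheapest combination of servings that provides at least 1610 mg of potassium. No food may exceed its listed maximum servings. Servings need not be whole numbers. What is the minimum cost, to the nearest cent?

Cost per mg of potassium: sweet potato $0.0006, banana $0.0007, lentils $0.0014, black beans $0.0024, cheddar $0.0224.
Take 2 servings of sweet potato: +1120.0 mg potassium for $0.70 (total $0.70, still need 490.0 mg).
Take 1 serving of banana: +453.0 mg potassium for $0.30 (total $1.00, still need 37.0 mg).
Take 0.08916 servings of lentils: +37.0 mg potassium for $0.05 (total $1.05, still need 0.0 mg).
Greedy by cheapest-per-mg is optimal for a single linear constraint, so the minimum cost is $1.05.

$1.05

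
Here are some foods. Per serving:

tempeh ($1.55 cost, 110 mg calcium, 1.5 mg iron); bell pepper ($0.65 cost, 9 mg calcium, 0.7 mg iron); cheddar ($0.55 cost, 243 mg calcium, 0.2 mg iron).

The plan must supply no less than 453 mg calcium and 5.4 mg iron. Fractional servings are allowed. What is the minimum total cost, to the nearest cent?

$5.60

Compare the cost at each extreme point of the feasible region.
tempeh only: max(453/110, 5.4/1.5) = 4.118 servings → $6.38.
bell pepper only: max(453/9, 5.4/0.7) = 50.33 servings → $32.72.
cheddar only: max(453/243, 5.4/0.2) = 27 servings → $14.85.
tempeh + bell pepper: intersection lies outside the first quadrant.
tempeh + cheddar with both tight: 3.567 servings and 0.2496 servings → $5.67.
bell pepper + cheddar with both tight: 7.258 servings and 1.595 servings → $5.60.
Cheapest feasible corner: $5.60.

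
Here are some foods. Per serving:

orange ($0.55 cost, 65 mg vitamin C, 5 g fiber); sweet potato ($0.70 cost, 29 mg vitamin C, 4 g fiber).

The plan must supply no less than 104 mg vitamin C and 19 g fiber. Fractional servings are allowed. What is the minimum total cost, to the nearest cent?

$2.09

orange only: max(104/65, 19/5) = 3.8 servings → $2.09.
sweet potato only: max(104/29, 19/4) = 4.75 servings → $3.33.
orange + sweet potato: the both-tight solution has a negative serving — not a feasible corner.
The minimum over all feasible corners is $2.09.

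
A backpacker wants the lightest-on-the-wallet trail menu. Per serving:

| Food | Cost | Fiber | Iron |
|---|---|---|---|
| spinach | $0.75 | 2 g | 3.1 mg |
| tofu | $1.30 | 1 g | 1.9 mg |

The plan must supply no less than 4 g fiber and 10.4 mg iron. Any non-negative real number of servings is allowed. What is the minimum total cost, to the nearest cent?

Minimising a linear cost over {fiber ≥ 4, iron ≥ 10.4, servings ≥ 0} — the optimum is at a vertex, using one or two foods.
spinach only: max(4/2, 10.4/3.1) = 3.355 servings → $2.52.
tofu only: max(4/1, 10.4/1.9) = 5.474 servings → $7.12.
spinach + tofu: the both-tight solution has a negative serving — not a feasible corner.
Cheapest feasible corner: $2.52.

$2.52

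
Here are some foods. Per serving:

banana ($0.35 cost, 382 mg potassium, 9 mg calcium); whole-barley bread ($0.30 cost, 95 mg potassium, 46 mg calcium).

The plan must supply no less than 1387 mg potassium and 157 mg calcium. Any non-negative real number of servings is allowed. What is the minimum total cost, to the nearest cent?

$1.88

With two linear requirements the optimum uses one or two foods; enumerate the corners.
banana only: max(1387/382, 157/9) = 17.44 servings → $6.11.
whole-barley bread only: max(1387/95, 157/46) = 14.6 servings → $4.38.
banana + whole-barley bread with both tight: 2.924 servings and 2.841 servings → $1.88.
Cheapest feasible corner: $1.88.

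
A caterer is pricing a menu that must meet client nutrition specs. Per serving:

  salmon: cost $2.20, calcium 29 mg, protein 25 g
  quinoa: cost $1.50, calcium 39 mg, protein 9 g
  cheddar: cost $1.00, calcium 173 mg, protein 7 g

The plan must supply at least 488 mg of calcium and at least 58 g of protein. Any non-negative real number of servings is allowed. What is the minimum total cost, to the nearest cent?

$6.08

salmon only: max(488/29, 58/25) = 16.83 servings → $37.02.
quinoa only: max(488/39, 58/9) = 12.51 servings → $18.77.
cheddar only: max(488/173, 58/7) = 8.286 servings → $8.29.
salmon + quinoa with both targets exact would need a negative amount; discard.
salmon + cheddar with both tight: 1.606 servings and 2.552 servings → $6.08.
quinoa + cheddar with both tight: 5.154 servings and 1.659 servings → $9.39.
Cheapest feasible corner: $6.08.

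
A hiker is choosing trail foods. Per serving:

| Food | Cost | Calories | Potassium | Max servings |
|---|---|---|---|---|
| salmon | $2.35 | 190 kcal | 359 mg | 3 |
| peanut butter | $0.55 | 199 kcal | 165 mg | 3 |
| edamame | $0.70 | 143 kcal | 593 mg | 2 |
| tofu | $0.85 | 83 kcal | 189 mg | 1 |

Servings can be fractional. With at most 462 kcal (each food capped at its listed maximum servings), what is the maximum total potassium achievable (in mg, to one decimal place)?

Potassium per kcal: edamame 4.147, tofu 2.277, salmon 1.889, peanut butter 0.8291.
Take 2 servings of edamame: uses 286 kcal, +1186.0 mg potassium (running total 1186.0 mg).
Take 1 serving of tofu: uses 83 kcal, +189.0 mg potassium (running total 1375.0 mg).
Take 0.4895 servings of salmon: uses 93 kcal, +175.7 mg potassium (running total 1550.7 mg).
Filling greedily by potassium-per-kcal is optimal for one linear limit, giving 1550.7 mg.

1550.7 mg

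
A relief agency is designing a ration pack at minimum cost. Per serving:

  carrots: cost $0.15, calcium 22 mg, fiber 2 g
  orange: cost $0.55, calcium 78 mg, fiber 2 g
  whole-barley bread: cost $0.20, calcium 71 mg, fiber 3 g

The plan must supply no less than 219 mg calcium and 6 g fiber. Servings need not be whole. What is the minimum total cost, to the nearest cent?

At the optimum either one food covers both requirements or two foods hit both targets exactly; no other combination can be cheaper.
carrots only: max(219/22, 6/2) = 9.955 servings → $1.49.
orange only: max(219/78, 6/2) = 3 servings → $1.65.
whole-barley bread only: max(219/71, 6/3) = 3.085 servings → $0.62.
carrots + orange with both tight: 0.2679 servings and 2.732 servings → $1.54.
carrots + whole-barley bread: the both-tight solution has a negative serving — not a feasible corner.
orange + whole-barley bread with both tight: 2.511 servings and 0.3261 servings → $1.45.
So the least-cost plan costs $0.62.

$0.62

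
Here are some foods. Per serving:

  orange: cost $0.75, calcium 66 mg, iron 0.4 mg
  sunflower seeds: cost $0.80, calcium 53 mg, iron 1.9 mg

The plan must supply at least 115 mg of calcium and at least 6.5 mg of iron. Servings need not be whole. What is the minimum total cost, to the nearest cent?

With two linear requirements the optimum uses one or two foods; enumerate the corners.
orange only: max(115/66, 6.5/0.4) = 16.25 servings → $12.19.
sunflower seeds only: max(115/53, 6.5/1.9) = 3.421 servings → $2.74.
orange + sunflower seeds with both targets exact would need a negative amount; discard.
So the least-cost plan costs $2.74.

$2.74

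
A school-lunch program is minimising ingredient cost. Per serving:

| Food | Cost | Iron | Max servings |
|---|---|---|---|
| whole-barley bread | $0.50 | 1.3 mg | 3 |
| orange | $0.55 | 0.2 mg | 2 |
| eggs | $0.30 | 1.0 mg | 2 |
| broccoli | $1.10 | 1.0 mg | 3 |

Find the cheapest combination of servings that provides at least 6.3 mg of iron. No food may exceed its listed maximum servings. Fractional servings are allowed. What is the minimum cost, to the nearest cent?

$2.54

Cost per mg of iron: eggs $0.3000, whole-barley bread $0.3846, broccoli $1.1000, orange $2.7500.
Take 2 servings of eggs: +2.0 mg iron for $0.60 (total $0.60, still need 4.3 mg).
Take 3 servings of whole-barley bread: +3.9 mg iron for $1.50 (total $2.10, still need 0.4 mg).
Take 0.4 servings of broccoli: +0.4 mg iron for $0.44 (total $2.54, still need 0.0 mg).
Filling from the cheapest source first is optimal under one linear minimum: $2.54.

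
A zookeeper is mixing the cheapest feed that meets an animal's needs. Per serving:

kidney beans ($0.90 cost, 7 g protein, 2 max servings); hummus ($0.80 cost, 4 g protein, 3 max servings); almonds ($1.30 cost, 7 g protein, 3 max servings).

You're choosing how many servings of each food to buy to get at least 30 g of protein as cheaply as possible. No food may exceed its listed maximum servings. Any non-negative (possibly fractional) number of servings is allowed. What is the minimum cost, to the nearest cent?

$4.77

Cost per g of protein: kidney beans $0.1286, almonds $0.1857, hummus $0.2000.
Take 2 servings of kidney beans: +14.0 g protein for $1.80 (total $1.80, still need 16.0 g).
Take 2.286 servings of almonds: +16.0 g protein for $2.97 (total $4.77, still need 0.0 g).
Greedy by cheapest-per-g is optimal for a single linear constraint, so the minimum cost is $4.77.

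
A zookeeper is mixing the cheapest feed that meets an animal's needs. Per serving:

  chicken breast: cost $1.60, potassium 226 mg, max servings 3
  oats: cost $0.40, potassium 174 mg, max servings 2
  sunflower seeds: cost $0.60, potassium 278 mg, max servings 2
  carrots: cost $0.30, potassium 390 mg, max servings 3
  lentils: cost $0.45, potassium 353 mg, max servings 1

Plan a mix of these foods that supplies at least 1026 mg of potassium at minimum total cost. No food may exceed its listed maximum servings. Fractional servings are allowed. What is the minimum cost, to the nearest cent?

$0.79

Cost per mg of potassium: carrots $0.0008, lentils $0.0013, sunflower seeds $0.0022, oats $0.0023, chicken breast $0.0071.
Take 2.631 servings of carrots: +1026.0 mg potassium for $0.79 (total $0.79, still need 0.0 mg).
Filling from the cheapest source first is optimal under one linear minimum: $0.79.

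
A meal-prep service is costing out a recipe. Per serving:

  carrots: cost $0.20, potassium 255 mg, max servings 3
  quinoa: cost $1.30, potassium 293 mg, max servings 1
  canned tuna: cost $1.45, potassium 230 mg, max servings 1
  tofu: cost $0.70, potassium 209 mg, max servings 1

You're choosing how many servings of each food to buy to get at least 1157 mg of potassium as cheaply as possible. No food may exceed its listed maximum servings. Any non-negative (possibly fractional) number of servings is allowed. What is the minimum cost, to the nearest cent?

$2.11

Cost per mg of potassium: carrots $0.0008, tofu $0.0033, quinoa $0.0044, canned tuna $0.0063.
Take 3 servings of carrots: +765.0 mg potassium for $0.60 (total $0.60, still need 392.0 mg).
Take 1 serving of tofu: +209.0 mg potassium for $0.70 (total $1.30, still need 183.0 mg).
Take 0.6246 servings of quinoa: +183.0 mg potassium for $0.81 (total $2.11, still need 0.0 mg).
Greedy by cheapest-per-mg is optimal for a single linear constraint, so the minimum cost is $2.11.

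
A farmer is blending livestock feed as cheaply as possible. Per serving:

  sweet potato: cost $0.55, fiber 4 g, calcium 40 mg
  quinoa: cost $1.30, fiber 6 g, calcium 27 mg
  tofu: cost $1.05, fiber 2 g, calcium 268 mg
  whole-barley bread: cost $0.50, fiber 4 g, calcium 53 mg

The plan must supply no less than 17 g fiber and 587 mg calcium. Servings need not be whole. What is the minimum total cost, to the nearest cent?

sweet potato only: max(17/4, 587/40) = 14.68 servings → $8.07.
quinoa only: max(17/6, 587/27) = 21.74 servings → $28.26.
tofu only: max(17/2, 587/268) = 8.5 servings → $8.93.
whole-barley bread only: max(17/4, 587/53) = 11.08 servings → $5.54.
sweet potato + quinoa: the both-tight solution has a negative serving — not a feasible corner.
sweet potato + tofu with both tight: 3.409 servings and 1.681 servings → $3.64.
sweet potato + whole-barley bread: the both-tight solution has a negative serving — not a feasible corner.
quinoa + tofu with both tight: 2.176 servings and 1.971 servings → $4.90.
quinoa + whole-barley bread with both targets exact would need a negative amount; discard.
tofu + whole-barley bread with both tight: 1.498 servings and 3.501 servings → $3.32.
So the least-cost plan costs $3.32.

$3.32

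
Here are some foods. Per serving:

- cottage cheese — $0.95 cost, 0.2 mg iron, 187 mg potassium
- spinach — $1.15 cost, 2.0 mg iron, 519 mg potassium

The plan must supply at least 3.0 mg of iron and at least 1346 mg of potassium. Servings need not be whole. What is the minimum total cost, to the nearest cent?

$2.98

A basic optimal solution has at most two foods positive. Try each food alone and each pair with both targets met exactly.
cottage cheese only: max(3.0/0.2, 1346/187) = 15 servings → $14.25.
spinach only: max(3.0/2.0, 1346/519) = 2.593 servings → $2.98.
cottage cheese + spinach with both tight: 4.201 servings and 1.08 servings → $5.23.
The minimum over all feasible corners is $2.98.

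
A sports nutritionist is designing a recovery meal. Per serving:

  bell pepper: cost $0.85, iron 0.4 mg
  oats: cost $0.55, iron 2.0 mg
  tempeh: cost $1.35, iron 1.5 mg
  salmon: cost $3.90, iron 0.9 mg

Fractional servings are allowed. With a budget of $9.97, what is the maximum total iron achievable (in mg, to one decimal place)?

Iron per dollar: oats 3.636, tempeh 1.111, bell pepper 0.4706, salmon 0.2308.
With no serving limits, spend the whole cost allowance on oats: $9.97 / $0.55 × 2.0 mg = 36.3 mg.

36.3 mg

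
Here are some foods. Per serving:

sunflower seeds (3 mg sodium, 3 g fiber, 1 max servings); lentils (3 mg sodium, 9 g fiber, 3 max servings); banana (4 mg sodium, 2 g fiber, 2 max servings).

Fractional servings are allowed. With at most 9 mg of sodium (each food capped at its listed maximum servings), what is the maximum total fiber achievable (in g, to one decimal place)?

27.0 g

Fiber per mg sodium: lentils 3, sunflower seeds 1, banana 0.5.
Take 3 servings of lentils: uses 9 mg sodium, +27.0 g fiber (running total 27.0 g).
Greedy by best ratio exhausts the sodium allowance optimally: 27.0 g.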